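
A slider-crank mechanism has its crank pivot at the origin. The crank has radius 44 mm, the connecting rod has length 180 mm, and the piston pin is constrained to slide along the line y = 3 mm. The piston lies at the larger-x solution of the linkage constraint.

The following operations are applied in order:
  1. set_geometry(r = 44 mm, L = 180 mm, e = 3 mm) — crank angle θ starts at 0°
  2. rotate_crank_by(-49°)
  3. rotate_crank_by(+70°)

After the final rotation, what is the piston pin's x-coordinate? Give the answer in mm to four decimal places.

set_geometry: r = 44 mm, L = 180 mm, e = 3 mm; θ ← 0°
rotate_crank_by(-49°): θ ← 0° -49° = -49°
rotate_crank_by(+70°): θ ← -49° +70° = 21°
crank pin P = (r cos θ, r sin θ) = (41.077539, 15.768190)
h = r sin θ − e = 15.768190 − 3 = 12.768190
x = r cos θ + √(L² − h²) = 41.077539 + √(32400.0 − 163.0267) = 41.077539 + 179.546577 = 220.624116

220.6241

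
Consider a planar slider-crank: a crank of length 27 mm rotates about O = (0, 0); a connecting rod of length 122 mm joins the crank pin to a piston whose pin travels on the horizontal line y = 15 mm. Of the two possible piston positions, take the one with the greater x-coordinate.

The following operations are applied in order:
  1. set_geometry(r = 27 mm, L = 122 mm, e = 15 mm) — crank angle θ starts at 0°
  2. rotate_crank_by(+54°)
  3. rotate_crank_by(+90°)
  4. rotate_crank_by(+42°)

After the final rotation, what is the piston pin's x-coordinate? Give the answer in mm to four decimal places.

93.8391

set_geometry: r = 27 mm, L = 122 mm, e = 15 mm; θ ← 0°
rotate_crank_by(+54°): θ ← 0° +54° = 54°
rotate_crank_by(+90°): θ ← 54° +90° = 144°
rotate_crank_by(+42°): θ ← 144° +42° = 186°
crank pin P = (r cos θ, r sin θ) = (-26.852091, -2.822269)
h = r sin θ − e = -2.822269 − 15 = -17.822269
x = r cos θ + √(L² − h²) = -26.852091 + √(14884.0 − 317.6333) = -26.852091 + 120.691204 = 93.839113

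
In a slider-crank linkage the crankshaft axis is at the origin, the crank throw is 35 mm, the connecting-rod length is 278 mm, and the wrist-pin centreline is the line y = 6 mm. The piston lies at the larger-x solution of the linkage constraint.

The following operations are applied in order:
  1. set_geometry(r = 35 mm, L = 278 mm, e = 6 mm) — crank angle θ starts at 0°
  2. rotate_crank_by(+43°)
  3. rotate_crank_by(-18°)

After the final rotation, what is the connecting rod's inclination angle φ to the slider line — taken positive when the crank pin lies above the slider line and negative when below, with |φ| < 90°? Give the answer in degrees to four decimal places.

1.8123

set_geometry: r = 35 mm, L = 278 mm, e = 6 mm; θ ← 0°
rotate_crank_by(+43°): θ ← 0° +43° = 43°
rotate_crank_by(-18°): θ ← 43° -18° = 25°
crank pin P = (r cos θ, r sin θ) = (31.720773, 14.791639)
h = r sin θ − e = 14.791639 − 6 = 8.791639
sin φ = h / L = 8.791639 / 278 = 0.03162460
φ = arcsin(0.03162460) = 1.812258°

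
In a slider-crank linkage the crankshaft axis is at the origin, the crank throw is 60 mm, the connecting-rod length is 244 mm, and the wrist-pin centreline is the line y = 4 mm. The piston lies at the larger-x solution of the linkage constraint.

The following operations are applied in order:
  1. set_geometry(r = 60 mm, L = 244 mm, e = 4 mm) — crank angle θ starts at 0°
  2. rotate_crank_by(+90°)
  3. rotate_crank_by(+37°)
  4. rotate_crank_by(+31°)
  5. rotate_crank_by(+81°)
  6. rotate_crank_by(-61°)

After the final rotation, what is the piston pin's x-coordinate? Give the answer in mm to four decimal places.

set_geometry: r = 60 mm, L = 244 mm, e = 4 mm; θ ← 0°
rotate_crank_by(+90°): θ ← 0° +90° = 90°
rotate_crank_by(+37°): θ ← 90° +37° = 127°
rotate_crank_by(+31°): θ ← 127° +31° = 158°
rotate_crank_by(+81°): θ ← 158° +81° = 239°
rotate_crank_by(-61°): θ ← 239° -61° = 178°
crank pin P = (r cos θ, r sin θ) = (-59.963450, 2.093970)
h = r sin θ − e = 2.093970 − 4 = -1.906030
x = r cos θ + √(L² − h²) = -59.963450 + √(59536.0 − 3.6330) = -59.963450 + 243.992555 = 184.029106

184.0291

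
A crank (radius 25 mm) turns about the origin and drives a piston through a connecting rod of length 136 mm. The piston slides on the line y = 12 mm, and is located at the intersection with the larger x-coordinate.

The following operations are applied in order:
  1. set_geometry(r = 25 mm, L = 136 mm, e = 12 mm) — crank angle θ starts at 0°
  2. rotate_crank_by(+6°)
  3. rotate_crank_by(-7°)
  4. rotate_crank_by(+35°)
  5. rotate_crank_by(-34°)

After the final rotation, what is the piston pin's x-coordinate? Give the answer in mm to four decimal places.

set_geometry: r = 25 mm, L = 136 mm, e = 12 mm; θ ← 0°
rotate_crank_by(+6°): θ ← 0° +6° = 6°
rotate_crank_by(-7°): θ ← 6° -7° = -1°
rotate_crank_by(+35°): θ ← -1° +35° = 34°
rotate_crank_by(-34°): θ ← 34° -34° = 0°
crank pin P = (r cos θ, r sin θ) = (25.000000, 0.000000)
h = r sin θ − e = 0.000000 − 12 = -12.000000
x = r cos θ + √(L² − h²) = 25.000000 + √(18496.0 − 144.0000) = 25.000000 + 135.469554 = 160.469554

160.4696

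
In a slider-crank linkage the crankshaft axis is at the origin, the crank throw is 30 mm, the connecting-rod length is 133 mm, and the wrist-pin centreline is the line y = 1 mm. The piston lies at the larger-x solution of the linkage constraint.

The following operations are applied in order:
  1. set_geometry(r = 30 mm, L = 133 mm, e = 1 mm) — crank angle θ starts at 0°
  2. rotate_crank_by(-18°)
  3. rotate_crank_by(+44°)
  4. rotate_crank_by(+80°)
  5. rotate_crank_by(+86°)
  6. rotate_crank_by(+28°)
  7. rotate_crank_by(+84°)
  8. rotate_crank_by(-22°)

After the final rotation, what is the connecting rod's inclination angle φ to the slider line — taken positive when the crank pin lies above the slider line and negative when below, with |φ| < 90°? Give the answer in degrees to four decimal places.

-13.1884

set_geometry: r = 30 mm, L = 133 mm, e = 1 mm; θ ← 0°
rotate_crank_by(-18°): θ ← 0° -18° = -18°
rotate_crank_by(+44°): θ ← -18° +44° = 26°
rotate_crank_by(+80°): θ ← 26° +80° = 106°
rotate_crank_by(+86°): θ ← 106° +86° = 192°
rotate_crank_by(+28°): θ ← 192° +28° = 220°
rotate_crank_by(+84°): θ ← 220° +84° = 304°
rotate_crank_by(-22°): θ ← 304° -22° = 282°
crank pin P = (r cos θ, r sin θ) = (6.237351, -29.344428)
h = r sin θ − e = -29.344428 − 1 = -30.344428
sin φ = h / L = -30.344428 / 133 = -0.22815359
φ = arcsin(-0.22815359) = -13.188390°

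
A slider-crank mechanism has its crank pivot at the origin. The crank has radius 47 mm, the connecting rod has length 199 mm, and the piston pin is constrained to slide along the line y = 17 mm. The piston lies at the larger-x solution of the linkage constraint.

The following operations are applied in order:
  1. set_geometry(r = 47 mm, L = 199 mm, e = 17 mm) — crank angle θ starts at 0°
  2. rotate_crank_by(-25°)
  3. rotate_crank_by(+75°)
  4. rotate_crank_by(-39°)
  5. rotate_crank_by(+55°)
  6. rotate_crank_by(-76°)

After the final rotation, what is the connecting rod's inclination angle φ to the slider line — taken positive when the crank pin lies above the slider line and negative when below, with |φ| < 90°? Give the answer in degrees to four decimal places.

-7.2639

set_geometry: r = 47 mm, L = 199 mm, e = 17 mm; θ ← 0°
rotate_crank_by(-25°): θ ← 0° -25° = -25°
rotate_crank_by(+75°): θ ← -25° +75° = 50°
rotate_crank_by(-39°): θ ← 50° -39° = 11°
rotate_crank_by(+55°): θ ← 11° +55° = 66°
rotate_crank_by(-76°): θ ← 66° -76° = -10°
crank pin P = (r cos θ, r sin θ) = (46.285964, -8.161464)
h = r sin θ − e = -8.161464 − 17 = -25.161464
sin φ = h / L = -25.161464 / 199 = -0.12643952
φ = arcsin(-0.12643952) = -7.263894°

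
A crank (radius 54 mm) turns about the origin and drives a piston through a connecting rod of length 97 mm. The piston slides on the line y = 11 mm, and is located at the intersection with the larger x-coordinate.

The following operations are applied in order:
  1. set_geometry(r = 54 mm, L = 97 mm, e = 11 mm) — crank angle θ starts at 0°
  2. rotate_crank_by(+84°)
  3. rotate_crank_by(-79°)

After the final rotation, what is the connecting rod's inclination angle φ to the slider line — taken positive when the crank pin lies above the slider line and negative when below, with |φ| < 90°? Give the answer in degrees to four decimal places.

set_geometry: r = 54 mm, L = 97 mm, e = 11 mm; θ ← 0°
rotate_crank_by(+84°): θ ← 0° +84° = 84°
rotate_crank_by(-79°): θ ← 84° -79° = 5°
crank pin P = (r cos θ, r sin θ) = (53.794514, 4.706410)
h = r sin θ − e = 4.706410 − 11 = -6.293590
sin φ = h / L = -6.293590 / 97 = -0.06488237
φ = arcsin(-0.06488237) = -3.720099°

-3.7201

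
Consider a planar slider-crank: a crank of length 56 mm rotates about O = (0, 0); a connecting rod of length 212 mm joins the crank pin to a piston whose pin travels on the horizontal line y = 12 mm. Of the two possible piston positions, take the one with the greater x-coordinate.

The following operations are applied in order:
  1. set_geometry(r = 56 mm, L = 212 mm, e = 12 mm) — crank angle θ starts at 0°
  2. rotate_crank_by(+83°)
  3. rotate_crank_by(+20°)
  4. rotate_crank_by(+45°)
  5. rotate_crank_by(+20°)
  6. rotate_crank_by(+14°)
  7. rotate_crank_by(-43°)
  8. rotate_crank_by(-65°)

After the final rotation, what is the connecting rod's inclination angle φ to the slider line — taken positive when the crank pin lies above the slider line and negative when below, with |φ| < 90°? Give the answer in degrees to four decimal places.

11.3800

set_geometry: r = 56 mm, L = 212 mm, e = 12 mm; θ ← 0°
rotate_crank_by(+83°): θ ← 0° +83° = 83°
rotate_crank_by(+20°): θ ← 83° +20° = 103°
rotate_crank_by(+45°): θ ← 103° +45° = 148°
rotate_crank_by(+20°): θ ← 148° +20° = 168°
rotate_crank_by(+14°): θ ← 168° +14° = 182°
rotate_crank_by(-43°): θ ← 182° -43° = 139°
rotate_crank_by(-65°): θ ← 139° -65° = 74°
crank pin P = (r cos θ, r sin θ) = (15.435692, 53.830655)
h = r sin θ − e = 53.830655 − 12 = 41.830655
sin φ = h / L = 41.830655 / 212 = 0.19731441
φ = arcsin(0.19731441) = 11.379957°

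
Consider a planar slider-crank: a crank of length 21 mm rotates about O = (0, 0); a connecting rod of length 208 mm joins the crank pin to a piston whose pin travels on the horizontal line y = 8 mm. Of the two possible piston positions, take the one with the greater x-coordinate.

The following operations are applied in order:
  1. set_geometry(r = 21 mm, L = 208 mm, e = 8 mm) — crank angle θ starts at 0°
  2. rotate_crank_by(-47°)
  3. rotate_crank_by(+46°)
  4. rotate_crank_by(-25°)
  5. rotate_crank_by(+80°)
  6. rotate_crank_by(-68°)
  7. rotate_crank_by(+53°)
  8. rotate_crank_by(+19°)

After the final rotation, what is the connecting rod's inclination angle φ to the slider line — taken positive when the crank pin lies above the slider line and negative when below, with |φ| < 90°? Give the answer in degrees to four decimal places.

2.7030

set_geometry: r = 21 mm, L = 208 mm, e = 8 mm; θ ← 0°
rotate_crank_by(-47°): θ ← 0° -47° = -47°
rotate_crank_by(+46°): θ ← -47° +46° = -1°
rotate_crank_by(-25°): θ ← -1° -25° = -26°
rotate_crank_by(+80°): θ ← -26° +80° = 54°
rotate_crank_by(-68°): θ ← 54° -68° = -14°
rotate_crank_by(+53°): θ ← -14° +53° = 39°
rotate_crank_by(+19°): θ ← 39° +19° = 58°
crank pin P = (r cos θ, r sin θ) = (11.128305, 17.809010)
h = r sin θ − e = 17.809010 − 8 = 9.809010
sin φ = h / L = 9.809010 / 208 = 0.04715870
φ = arcsin(0.04715870) = 2.702997°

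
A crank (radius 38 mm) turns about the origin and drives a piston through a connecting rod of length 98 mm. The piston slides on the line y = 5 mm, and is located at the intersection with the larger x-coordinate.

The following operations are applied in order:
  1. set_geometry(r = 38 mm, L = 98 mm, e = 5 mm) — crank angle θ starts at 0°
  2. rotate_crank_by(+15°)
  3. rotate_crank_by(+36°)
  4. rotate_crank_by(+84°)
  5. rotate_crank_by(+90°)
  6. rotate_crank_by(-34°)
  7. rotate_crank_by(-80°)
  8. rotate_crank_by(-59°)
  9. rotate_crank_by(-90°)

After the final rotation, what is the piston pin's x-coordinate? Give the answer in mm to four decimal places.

set_geometry: r = 38 mm, L = 98 mm, e = 5 mm; θ ← 0°
rotate_crank_by(+15°): θ ← 0° +15° = 15°
rotate_crank_by(+36°): θ ← 15° +36° = 51°
rotate_crank_by(+84°): θ ← 51° +84° = 135°
rotate_crank_by(+90°): θ ← 135° +90° = 225°
rotate_crank_by(-34°): θ ← 225° -34° = 191°
rotate_crank_by(-80°): θ ← 191° -80° = 111°
rotate_crank_by(-59°): θ ← 111° -59° = 52°
rotate_crank_by(-90°): θ ← 52° -90° = -38°
crank pin P = (r cos θ, r sin θ) = (29.944409, -23.395136)
h = r sin θ − e = -23.395136 − 5 = -28.395136
x = r cos θ + √(L² − h²) = 29.944409 + √(9604.0 − 806.2838) = 29.944409 + 93.796142 = 123.740551

123.7406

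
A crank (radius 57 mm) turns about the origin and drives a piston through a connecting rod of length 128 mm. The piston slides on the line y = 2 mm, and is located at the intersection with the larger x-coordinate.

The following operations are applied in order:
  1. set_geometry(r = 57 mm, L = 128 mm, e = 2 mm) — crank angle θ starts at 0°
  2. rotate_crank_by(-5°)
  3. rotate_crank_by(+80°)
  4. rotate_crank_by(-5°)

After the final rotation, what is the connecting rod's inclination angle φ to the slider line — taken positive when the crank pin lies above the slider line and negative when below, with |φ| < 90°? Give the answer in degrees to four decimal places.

23.7553

set_geometry: r = 57 mm, L = 128 mm, e = 2 mm; θ ← 0°
rotate_crank_by(-5°): θ ← 0° -5° = -5°
rotate_crank_by(+80°): θ ← -5° +80° = 75°
rotate_crank_by(-5°): θ ← 75° -5° = 70°
crank pin P = (r cos θ, r sin θ) = (19.495148, 53.562479)
h = r sin θ − e = 53.562479 − 2 = 51.562479
sin φ = h / L = 51.562479 / 128 = 0.40283187
φ = arcsin(0.40283187) = 23.755332°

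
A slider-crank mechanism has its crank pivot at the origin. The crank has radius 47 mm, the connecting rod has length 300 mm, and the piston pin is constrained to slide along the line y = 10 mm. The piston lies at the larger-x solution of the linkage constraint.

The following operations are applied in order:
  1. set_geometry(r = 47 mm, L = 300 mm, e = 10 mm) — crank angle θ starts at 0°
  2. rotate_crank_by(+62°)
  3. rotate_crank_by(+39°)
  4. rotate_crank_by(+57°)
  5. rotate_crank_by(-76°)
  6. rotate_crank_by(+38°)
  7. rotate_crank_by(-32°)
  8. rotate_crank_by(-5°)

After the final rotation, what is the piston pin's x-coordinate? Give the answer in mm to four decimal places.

set_geometry: r = 47 mm, L = 300 mm, e = 10 mm; θ ← 0°
rotate_crank_by(+62°): θ ← 0° +62° = 62°
rotate_crank_by(+39°): θ ← 62° +39° = 101°
rotate_crank_by(+57°): θ ← 101° +57° = 158°
rotate_crank_by(-76°): θ ← 158° -76° = 82°
rotate_crank_by(+38°): θ ← 82° +38° = 120°
rotate_crank_by(-32°): θ ← 120° -32° = 88°
rotate_crank_by(-5°): θ ← 88° -5° = 83°
crank pin P = (r cos θ, r sin θ) = (5.727859, 46.649669)
h = r sin θ − e = 46.649669 − 10 = 36.649669
x = r cos θ + √(L² − h²) = 5.727859 + √(90000.0 − 1343.1982) = 5.727859 + 297.752921 = 303.480780

303.4808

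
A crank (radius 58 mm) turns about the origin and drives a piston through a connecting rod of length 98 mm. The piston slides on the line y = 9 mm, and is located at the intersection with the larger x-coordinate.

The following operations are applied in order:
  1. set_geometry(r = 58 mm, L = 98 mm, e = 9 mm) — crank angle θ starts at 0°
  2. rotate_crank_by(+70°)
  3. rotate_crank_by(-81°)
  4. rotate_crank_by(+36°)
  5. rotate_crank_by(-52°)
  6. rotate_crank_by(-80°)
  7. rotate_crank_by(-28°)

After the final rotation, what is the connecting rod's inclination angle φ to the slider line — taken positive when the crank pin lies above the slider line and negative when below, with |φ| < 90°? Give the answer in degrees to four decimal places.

-30.6857

set_geometry: r = 58 mm, L = 98 mm, e = 9 mm; θ ← 0°
rotate_crank_by(+70°): θ ← 0° +70° = 70°
rotate_crank_by(-81°): θ ← 70° -81° = -11°
rotate_crank_by(+36°): θ ← -11° +36° = 25°
rotate_crank_by(-52°): θ ← 25° -52° = -27°
rotate_crank_by(-80°): θ ← -27° -80° = -107°
rotate_crank_by(-28°): θ ← -107° -28° = -135°
crank pin P = (r cos θ, r sin θ) = (-41.012193, -41.012193)
h = r sin θ − e = -41.012193 − 9 = -50.012193
sin φ = h / L = -50.012193 / 98 = -0.51032850
φ = arcsin(-0.51032850) = -30.685714°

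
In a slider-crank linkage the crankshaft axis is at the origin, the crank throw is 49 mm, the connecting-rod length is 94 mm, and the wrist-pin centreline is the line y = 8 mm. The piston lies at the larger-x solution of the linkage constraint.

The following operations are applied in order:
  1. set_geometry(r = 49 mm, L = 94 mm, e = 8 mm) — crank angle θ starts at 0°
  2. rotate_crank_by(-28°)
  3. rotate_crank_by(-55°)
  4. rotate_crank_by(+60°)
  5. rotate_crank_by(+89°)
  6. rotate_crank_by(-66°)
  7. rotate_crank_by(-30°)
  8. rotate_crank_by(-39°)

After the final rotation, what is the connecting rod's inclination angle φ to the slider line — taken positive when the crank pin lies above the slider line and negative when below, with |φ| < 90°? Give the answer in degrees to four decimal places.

set_geometry: r = 49 mm, L = 94 mm, e = 8 mm; θ ← 0°
rotate_crank_by(-28°): θ ← 0° -28° = -28°
rotate_crank_by(-55°): θ ← -28° -55° = -83°
rotate_crank_by(+60°): θ ← -83° +60° = -23°
rotate_crank_by(+89°): θ ← -23° +89° = 66°
rotate_crank_by(-66°): θ ← 66° -66° = 0°
rotate_crank_by(-30°): θ ← 0° -30° = -30°
rotate_crank_by(-39°): θ ← -30° -39° = -69°
crank pin P = (r cos θ, r sin θ) = (17.560030, -45.745441)
h = r sin θ − e = -45.745441 − 8 = -53.745441
sin φ = h / L = -53.745441 / 94 = -0.57176001
φ = arcsin(-0.57176001) = -34.873048°

-34.8730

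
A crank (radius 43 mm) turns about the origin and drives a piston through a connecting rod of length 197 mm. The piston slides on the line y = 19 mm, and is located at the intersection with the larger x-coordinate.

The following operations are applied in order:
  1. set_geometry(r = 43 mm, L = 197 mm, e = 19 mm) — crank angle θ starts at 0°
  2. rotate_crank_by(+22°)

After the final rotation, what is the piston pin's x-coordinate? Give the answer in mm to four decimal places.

236.8477

set_geometry: r = 43 mm, L = 197 mm, e = 19 mm; θ ← 0°
rotate_crank_by(+22°): θ ← 0° +22° = 22°
crank pin P = (r cos θ, r sin θ) = (39.868906, 16.108084)
h = r sin θ − e = 16.108084 − 19 = -2.891916
x = r cos θ + √(L² − h²) = 39.868906 + √(38809.0 − 8.3632) = 39.868906 + 196.978773 = 236.847678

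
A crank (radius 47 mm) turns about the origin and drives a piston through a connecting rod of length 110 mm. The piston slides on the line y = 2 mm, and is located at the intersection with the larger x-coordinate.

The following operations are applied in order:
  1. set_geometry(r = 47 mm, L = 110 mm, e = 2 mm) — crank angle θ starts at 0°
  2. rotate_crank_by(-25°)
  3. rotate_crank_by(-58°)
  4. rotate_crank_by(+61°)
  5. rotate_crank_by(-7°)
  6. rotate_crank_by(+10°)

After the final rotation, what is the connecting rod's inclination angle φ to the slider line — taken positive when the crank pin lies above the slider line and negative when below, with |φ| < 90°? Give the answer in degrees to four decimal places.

set_geometry: r = 47 mm, L = 110 mm, e = 2 mm; θ ← 0°
rotate_crank_by(-25°): θ ← 0° -25° = -25°
rotate_crank_by(-58°): θ ← -25° -58° = -83°
rotate_crank_by(+61°): θ ← -83° +61° = -22°
rotate_crank_by(-7°): θ ← -22° -7° = -29°
rotate_crank_by(+10°): θ ← -29° +10° = -19°
crank pin P = (r cos θ, r sin θ) = (44.439373, -15.301703)
h = r sin θ − e = -15.301703 − 2 = -17.301703
sin φ = h / L = -17.301703 / 110 = -0.15728821
φ = arcsin(-0.15728821) = -9.049529°

-9.0495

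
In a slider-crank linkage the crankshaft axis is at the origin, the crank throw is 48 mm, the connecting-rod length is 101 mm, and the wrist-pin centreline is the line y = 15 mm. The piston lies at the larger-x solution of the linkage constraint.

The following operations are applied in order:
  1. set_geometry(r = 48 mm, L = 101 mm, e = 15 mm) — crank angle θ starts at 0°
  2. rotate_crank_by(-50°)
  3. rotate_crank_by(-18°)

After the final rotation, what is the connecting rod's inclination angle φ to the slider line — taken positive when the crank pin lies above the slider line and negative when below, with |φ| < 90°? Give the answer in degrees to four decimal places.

-36.0972

set_geometry: r = 48 mm, L = 101 mm, e = 15 mm; θ ← 0°
rotate_crank_by(-50°): θ ← 0° -50° = -50°
rotate_crank_by(-18°): θ ← -50° -18° = -68°
crank pin P = (r cos θ, r sin θ) = (17.981116, -44.504825)
h = r sin θ − e = -44.504825 − 15 = -59.504825
sin φ = h / L = -59.504825 / 101 = -0.58915668
φ = arcsin(-0.58915668) = -36.097187°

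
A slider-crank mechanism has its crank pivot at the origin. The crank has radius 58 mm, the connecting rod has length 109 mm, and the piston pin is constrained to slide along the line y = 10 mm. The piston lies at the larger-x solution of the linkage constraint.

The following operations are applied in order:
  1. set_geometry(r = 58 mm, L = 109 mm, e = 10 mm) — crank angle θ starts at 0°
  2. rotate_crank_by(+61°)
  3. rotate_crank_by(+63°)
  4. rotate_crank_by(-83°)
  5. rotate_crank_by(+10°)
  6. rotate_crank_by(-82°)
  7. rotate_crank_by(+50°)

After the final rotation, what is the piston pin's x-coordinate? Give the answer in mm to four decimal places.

163.4775

set_geometry: r = 58 mm, L = 109 mm, e = 10 mm; θ ← 0°
rotate_crank_by(+61°): θ ← 0° +61° = 61°
rotate_crank_by(+63°): θ ← 61° +63° = 124°
rotate_crank_by(-83°): θ ← 124° -83° = 41°
rotate_crank_by(+10°): θ ← 41° +10° = 51°
rotate_crank_by(-82°): θ ← 51° -82° = -31°
rotate_crank_by(+50°): θ ← -31° +50° = 19°
crank pin P = (r cos θ, r sin θ) = (54.840077, 18.882953)
h = r sin θ − e = 18.882953 − 10 = 8.882953
x = r cos θ + √(L² − h²) = 54.840077 + √(11881.0 − 78.9069) = 54.840077 + 108.637439 = 163.477516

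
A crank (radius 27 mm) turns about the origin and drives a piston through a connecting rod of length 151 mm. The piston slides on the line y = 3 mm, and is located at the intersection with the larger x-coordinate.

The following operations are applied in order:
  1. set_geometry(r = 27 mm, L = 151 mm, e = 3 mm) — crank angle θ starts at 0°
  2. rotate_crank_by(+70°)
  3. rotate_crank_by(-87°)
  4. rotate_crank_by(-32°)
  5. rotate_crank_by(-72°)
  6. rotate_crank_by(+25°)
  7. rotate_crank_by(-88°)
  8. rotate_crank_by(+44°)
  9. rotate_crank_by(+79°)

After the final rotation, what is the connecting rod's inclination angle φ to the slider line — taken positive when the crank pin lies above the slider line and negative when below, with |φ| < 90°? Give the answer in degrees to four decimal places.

set_geometry: r = 27 mm, L = 151 mm, e = 3 mm; θ ← 0°
rotate_crank_by(+70°): θ ← 0° +70° = 70°
rotate_crank_by(-87°): θ ← 70° -87° = -17°
rotate_crank_by(-32°): θ ← -17° -32° = -49°
rotate_crank_by(-72°): θ ← -49° -72° = -121°
rotate_crank_by(+25°): θ ← -121° +25° = -96°
rotate_crank_by(-88°): θ ← -96° -88° = -184°
rotate_crank_by(+44°): θ ← -184° +44° = -140°
rotate_crank_by(+79°): θ ← -140° +79° = -61°
crank pin P = (r cos θ, r sin θ) = (13.089860, -23.614732)
h = r sin θ − e = -23.614732 − 3 = -26.614732
sin φ = h / L = -26.614732 / 151 = -0.17625650
φ = arcsin(-0.17625650) = -10.151787°

-10.1518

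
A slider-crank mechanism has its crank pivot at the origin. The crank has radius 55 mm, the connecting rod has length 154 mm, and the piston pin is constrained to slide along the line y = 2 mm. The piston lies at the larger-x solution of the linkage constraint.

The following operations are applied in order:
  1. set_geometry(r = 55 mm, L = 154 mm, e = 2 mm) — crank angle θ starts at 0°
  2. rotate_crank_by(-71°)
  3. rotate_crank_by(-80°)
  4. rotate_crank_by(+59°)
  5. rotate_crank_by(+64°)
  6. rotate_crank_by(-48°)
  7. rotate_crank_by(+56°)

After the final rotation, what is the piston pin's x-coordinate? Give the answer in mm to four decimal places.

set_geometry: r = 55 mm, L = 154 mm, e = 2 mm; θ ← 0°
rotate_crank_by(-71°): θ ← 0° -71° = -71°
rotate_crank_by(-80°): θ ← -71° -80° = -151°
rotate_crank_by(+59°): θ ← -151° +59° = -92°
rotate_crank_by(+64°): θ ← -92° +64° = -28°
rotate_crank_by(-48°): θ ← -28° -48° = -76°
rotate_crank_by(+56°): θ ← -76° +56° = -20°
crank pin P = (r cos θ, r sin θ) = (51.683094, -18.811108)
h = r sin θ − e = -18.811108 − 2 = -20.811108
x = r cos θ + √(L² − h²) = 51.683094 + √(23716.0 − 433.1022) = 51.683094 + 152.587345 = 204.270439

204.2704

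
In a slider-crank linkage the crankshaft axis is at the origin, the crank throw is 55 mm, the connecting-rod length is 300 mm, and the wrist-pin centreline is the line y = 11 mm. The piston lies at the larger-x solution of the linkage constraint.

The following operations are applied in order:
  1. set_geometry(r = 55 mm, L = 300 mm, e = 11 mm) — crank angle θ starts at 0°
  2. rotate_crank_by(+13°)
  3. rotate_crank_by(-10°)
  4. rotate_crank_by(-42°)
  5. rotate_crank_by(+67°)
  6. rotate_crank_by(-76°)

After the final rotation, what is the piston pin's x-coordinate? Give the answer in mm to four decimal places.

332.2835

set_geometry: r = 55 mm, L = 300 mm, e = 11 mm; θ ← 0°
rotate_crank_by(+13°): θ ← 0° +13° = 13°
rotate_crank_by(-10°): θ ← 13° -10° = 3°
rotate_crank_by(-42°): θ ← 3° -42° = -39°
rotate_crank_by(+67°): θ ← -39° +67° = 28°
rotate_crank_by(-76°): θ ← 28° -76° = -48°
crank pin P = (r cos θ, r sin θ) = (36.802183, -40.872965)
h = r sin θ − e = -40.872965 − 11 = -51.872965
x = r cos θ + √(L² − h²) = 36.802183 + √(90000.0 − 2690.8045) = 36.802183 + 295.481295 = 332.283478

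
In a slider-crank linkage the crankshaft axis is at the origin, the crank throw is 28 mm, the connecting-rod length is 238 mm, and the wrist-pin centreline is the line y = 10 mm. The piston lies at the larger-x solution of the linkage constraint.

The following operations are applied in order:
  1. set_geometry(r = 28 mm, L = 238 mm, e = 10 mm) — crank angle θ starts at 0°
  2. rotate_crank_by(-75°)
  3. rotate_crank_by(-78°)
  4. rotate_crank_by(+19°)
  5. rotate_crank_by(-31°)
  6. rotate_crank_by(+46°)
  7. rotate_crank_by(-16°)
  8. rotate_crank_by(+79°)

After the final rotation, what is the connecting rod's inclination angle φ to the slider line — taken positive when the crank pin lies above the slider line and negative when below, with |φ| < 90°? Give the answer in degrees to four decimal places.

set_geometry: r = 28 mm, L = 238 mm, e = 10 mm; θ ← 0°
rotate_crank_by(-75°): θ ← 0° -75° = -75°
rotate_crank_by(-78°): θ ← -75° -78° = -153°
rotate_crank_by(+19°): θ ← -153° +19° = -134°
rotate_crank_by(-31°): θ ← -134° -31° = -165°
rotate_crank_by(+46°): θ ← -165° +46° = -119°
rotate_crank_by(-16°): θ ← -119° -16° = -135°
rotate_crank_by(+79°): θ ← -135° +79° = -56°
crank pin P = (r cos θ, r sin θ) = (15.657401, -23.213052)
h = r sin θ − e = -23.213052 − 10 = -33.213052
sin φ = h / L = -33.213052 / 238 = -0.13955064
φ = arcsin(-0.13955064) = -8.021844°

-8.0218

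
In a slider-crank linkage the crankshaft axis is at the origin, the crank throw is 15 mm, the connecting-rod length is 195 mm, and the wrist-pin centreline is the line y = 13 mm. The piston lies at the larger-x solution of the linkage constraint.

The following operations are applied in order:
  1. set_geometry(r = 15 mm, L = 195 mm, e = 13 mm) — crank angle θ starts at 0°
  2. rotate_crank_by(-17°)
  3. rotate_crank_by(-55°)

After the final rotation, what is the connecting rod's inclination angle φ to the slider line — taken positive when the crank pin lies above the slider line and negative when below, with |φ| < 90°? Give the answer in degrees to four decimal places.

set_geometry: r = 15 mm, L = 195 mm, e = 13 mm; θ ← 0°
rotate_crank_by(-17°): θ ← 0° -17° = -17°
rotate_crank_by(-55°): θ ← -17° -55° = -72°
crank pin P = (r cos θ, r sin θ) = (4.635255, -14.265848)
h = r sin θ − e = -14.265848 − 13 = -27.265848
sin φ = h / L = -27.265848 / 195 = -0.13982486
φ = arcsin(-0.13982486) = -8.037712°

-8.0377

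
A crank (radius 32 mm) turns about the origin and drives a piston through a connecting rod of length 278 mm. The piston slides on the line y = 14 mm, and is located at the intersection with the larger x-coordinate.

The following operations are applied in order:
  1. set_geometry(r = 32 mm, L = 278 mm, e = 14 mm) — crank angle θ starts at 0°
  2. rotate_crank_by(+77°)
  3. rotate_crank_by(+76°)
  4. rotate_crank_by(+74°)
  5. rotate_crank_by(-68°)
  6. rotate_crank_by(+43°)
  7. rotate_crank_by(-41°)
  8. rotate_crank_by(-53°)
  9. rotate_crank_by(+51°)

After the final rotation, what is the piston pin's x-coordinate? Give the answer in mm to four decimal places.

248.1139

set_geometry: r = 32 mm, L = 278 mm, e = 14 mm; θ ← 0°
rotate_crank_by(+77°): θ ← 0° +77° = 77°
rotate_crank_by(+76°): θ ← 77° +76° = 153°
rotate_crank_by(+74°): θ ← 153° +74° = 227°
rotate_crank_by(-68°): θ ← 227° -68° = 159°
rotate_crank_by(+43°): θ ← 159° +43° = 202°
rotate_crank_by(-41°): θ ← 202° -41° = 161°
rotate_crank_by(-53°): θ ← 161° -53° = 108°
rotate_crank_by(+51°): θ ← 108° +51° = 159°
crank pin P = (r cos θ, r sin θ) = (-29.874574, 11.467774)
h = r sin θ − e = 11.467774 − 14 = -2.532226
x = r cos θ + √(L² − h²) = -29.874574 + √(77284.0 − 6.4122) = -29.874574 + 277.988467 = 248.113893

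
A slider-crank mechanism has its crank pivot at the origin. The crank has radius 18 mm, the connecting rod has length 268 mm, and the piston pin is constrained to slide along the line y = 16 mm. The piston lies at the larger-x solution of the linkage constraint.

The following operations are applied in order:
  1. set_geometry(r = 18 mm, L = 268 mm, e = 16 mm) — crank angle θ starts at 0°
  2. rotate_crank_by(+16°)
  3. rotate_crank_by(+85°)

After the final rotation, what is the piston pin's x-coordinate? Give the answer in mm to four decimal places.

264.5602

set_geometry: r = 18 mm, L = 268 mm, e = 16 mm; θ ← 0°
rotate_crank_by(+16°): θ ← 0° +16° = 16°
rotate_crank_by(+85°): θ ← 16° +85° = 101°
crank pin P = (r cos θ, r sin θ) = (-3.434562, 17.669289)
h = r sin θ − e = 17.669289 − 16 = 1.669289
x = r cos θ + √(L² − h²) = -3.434562 + √(71824.0 − 2.7865) = -3.434562 + 267.994801 = 264.560239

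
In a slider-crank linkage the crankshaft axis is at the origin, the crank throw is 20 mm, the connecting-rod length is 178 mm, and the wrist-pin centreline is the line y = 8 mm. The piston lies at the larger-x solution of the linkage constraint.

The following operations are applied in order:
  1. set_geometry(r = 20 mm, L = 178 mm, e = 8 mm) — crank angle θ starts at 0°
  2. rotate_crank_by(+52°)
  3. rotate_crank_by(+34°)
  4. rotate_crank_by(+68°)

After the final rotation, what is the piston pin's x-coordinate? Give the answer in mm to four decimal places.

set_geometry: r = 20 mm, L = 178 mm, e = 8 mm; θ ← 0°
rotate_crank_by(+52°): θ ← 0° +52° = 52°
rotate_crank_by(+34°): θ ← 52° +34° = 86°
rotate_crank_by(+68°): θ ← 86° +68° = 154°
crank pin P = (r cos θ, r sin θ) = (-17.975881, 8.767423)
h = r sin θ − e = 8.767423 − 8 = 0.767423
x = r cos θ + √(L² − h²) = -17.975881 + √(31684.0 − 0.5889) = -17.975881 + 177.998346 = 160.022465

160.0225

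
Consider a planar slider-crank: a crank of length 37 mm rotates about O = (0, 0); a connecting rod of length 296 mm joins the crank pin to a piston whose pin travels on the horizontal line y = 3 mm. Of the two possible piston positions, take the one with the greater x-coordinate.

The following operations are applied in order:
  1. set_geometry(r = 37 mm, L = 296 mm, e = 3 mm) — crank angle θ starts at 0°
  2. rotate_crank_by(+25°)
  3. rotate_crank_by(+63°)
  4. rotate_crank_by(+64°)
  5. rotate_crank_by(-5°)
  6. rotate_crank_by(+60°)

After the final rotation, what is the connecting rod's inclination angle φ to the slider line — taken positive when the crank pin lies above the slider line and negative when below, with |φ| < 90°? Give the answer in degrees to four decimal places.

-3.8350

set_geometry: r = 37 mm, L = 296 mm, e = 3 mm; θ ← 0°
rotate_crank_by(+25°): θ ← 0° +25° = 25°
rotate_crank_by(+63°): θ ← 25° +63° = 88°
rotate_crank_by(+64°): θ ← 88° +64° = 152°
rotate_crank_by(-5°): θ ← 152° -5° = 147°
rotate_crank_by(+60°): θ ← 147° +60° = 207°
crank pin P = (r cos θ, r sin θ) = (-32.967241, -16.797648)
h = r sin θ − e = -16.797648 − 3 = -19.797648
sin φ = h / L = -19.797648 / 296 = -0.06688395
φ = arcsin(-0.06688395) = -3.835031°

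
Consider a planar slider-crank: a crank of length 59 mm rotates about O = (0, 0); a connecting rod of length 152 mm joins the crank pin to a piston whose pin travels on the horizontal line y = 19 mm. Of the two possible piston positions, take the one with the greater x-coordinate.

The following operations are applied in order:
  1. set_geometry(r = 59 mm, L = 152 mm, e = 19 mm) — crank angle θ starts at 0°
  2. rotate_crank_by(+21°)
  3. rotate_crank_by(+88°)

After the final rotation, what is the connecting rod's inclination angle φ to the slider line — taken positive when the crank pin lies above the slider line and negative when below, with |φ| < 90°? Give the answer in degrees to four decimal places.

14.0052

set_geometry: r = 59 mm, L = 152 mm, e = 19 mm; θ ← 0°
rotate_crank_by(+21°): θ ← 0° +21° = 21°
rotate_crank_by(+88°): θ ← 21° +88° = 109°
crank pin P = (r cos θ, r sin θ) = (-19.208521, 55.785596)
h = r sin θ − e = 55.785596 − 19 = 36.785596
sin φ = h / L = 36.785596 / 152 = 0.24201050
φ = arcsin(0.24201050) = 14.005232°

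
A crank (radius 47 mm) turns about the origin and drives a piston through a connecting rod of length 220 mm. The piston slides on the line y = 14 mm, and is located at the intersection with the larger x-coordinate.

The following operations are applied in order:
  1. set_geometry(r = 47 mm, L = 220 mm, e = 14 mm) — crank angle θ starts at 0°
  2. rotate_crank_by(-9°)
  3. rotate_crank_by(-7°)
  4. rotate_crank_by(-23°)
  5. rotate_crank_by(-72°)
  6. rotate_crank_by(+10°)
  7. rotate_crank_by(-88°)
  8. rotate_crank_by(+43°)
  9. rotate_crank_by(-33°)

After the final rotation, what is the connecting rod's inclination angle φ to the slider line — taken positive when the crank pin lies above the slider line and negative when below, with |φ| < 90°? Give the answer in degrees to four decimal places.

-3.8626

set_geometry: r = 47 mm, L = 220 mm, e = 14 mm; θ ← 0°
rotate_crank_by(-9°): θ ← 0° -9° = -9°
rotate_crank_by(-7°): θ ← -9° -7° = -16°
rotate_crank_by(-23°): θ ← -16° -23° = -39°
rotate_crank_by(-72°): θ ← -39° -72° = -111°
rotate_crank_by(+10°): θ ← -111° +10° = -101°
rotate_crank_by(-88°): θ ← -101° -88° = -189°
rotate_crank_by(+43°): θ ← -189° +43° = -146°
rotate_crank_by(-33°): θ ← -146° -33° = -179°
crank pin P = (r cos θ, r sin θ) = (-46.992842, -0.820263)
h = r sin θ − e = -0.820263 − 14 = -14.820263
sin φ = h / L = -14.820263 / 220 = -0.06736483
φ = arcsin(-0.06736483) = -3.862646°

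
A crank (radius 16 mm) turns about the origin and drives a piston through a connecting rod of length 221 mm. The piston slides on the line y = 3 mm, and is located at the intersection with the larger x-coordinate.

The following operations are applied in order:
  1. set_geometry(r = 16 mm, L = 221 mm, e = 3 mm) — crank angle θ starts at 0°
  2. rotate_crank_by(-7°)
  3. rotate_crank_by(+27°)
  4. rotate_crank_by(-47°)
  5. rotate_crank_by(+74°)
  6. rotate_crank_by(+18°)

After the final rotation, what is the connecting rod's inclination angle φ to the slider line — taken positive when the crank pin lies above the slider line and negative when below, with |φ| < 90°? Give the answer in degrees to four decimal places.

set_geometry: r = 16 mm, L = 221 mm, e = 3 mm; θ ← 0°
rotate_crank_by(-7°): θ ← 0° -7° = -7°
rotate_crank_by(+27°): θ ← -7° +27° = 20°
rotate_crank_by(-47°): θ ← 20° -47° = -27°
rotate_crank_by(+74°): θ ← -27° +74° = 47°
rotate_crank_by(+18°): θ ← 47° +18° = 65°
crank pin P = (r cos θ, r sin θ) = (6.761892, 14.500925)
h = r sin θ − e = 14.500925 − 3 = 11.500925
sin φ = h / L = 11.500925 / 221 = 0.05204038
φ = arcsin(0.05204038) = 2.983042°

2.9830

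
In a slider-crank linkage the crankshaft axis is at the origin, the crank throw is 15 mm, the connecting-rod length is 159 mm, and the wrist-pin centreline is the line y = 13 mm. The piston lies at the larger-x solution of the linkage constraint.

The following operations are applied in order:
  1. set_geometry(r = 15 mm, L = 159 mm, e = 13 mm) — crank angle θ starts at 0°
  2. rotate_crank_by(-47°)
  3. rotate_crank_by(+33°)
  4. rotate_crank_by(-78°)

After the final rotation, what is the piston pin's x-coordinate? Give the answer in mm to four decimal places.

155.9933

set_geometry: r = 15 mm, L = 159 mm, e = 13 mm; θ ← 0°
rotate_crank_by(-47°): θ ← 0° -47° = -47°
rotate_crank_by(+33°): θ ← -47° +33° = -14°
rotate_crank_by(-78°): θ ← -14° -78° = -92°
crank pin P = (r cos θ, r sin θ) = (-0.523492, -14.990862)
h = r sin θ − e = -14.990862 − 13 = -27.990862
x = r cos θ + √(L² − h²) = -0.523492 + √(25281.0 − 783.4884) = -0.523492 + 156.516809 = 155.993317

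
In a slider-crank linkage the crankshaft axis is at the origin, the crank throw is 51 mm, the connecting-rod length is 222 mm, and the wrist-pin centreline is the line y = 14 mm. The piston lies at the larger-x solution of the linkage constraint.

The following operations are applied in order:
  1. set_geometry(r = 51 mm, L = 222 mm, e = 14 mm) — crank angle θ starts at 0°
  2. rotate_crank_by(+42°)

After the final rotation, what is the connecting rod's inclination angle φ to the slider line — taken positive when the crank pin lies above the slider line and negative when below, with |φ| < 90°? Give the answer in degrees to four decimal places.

set_geometry: r = 51 mm, L = 222 mm, e = 14 mm; θ ← 0°
rotate_crank_by(+42°): θ ← 0° +42° = 42°
crank pin P = (r cos θ, r sin θ) = (37.900386, 34.125661)
h = r sin θ − e = 34.125661 − 14 = 20.125661
sin φ = h / L = 20.125661 / 222 = 0.09065613
φ = arcsin(0.09065613) = 5.201355°

5.2014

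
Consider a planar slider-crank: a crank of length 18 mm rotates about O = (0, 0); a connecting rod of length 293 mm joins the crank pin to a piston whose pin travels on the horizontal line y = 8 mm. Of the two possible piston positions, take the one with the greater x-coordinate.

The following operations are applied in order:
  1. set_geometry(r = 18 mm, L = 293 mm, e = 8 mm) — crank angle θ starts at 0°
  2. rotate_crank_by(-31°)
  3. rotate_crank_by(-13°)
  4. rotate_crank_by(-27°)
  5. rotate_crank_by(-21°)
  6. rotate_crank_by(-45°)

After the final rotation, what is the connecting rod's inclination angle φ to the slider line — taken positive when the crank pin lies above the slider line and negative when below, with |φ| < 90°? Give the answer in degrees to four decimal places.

-3.9681

set_geometry: r = 18 mm, L = 293 mm, e = 8 mm; θ ← 0°
rotate_crank_by(-31°): θ ← 0° -31° = -31°
rotate_crank_by(-13°): θ ← -31° -13° = -44°
rotate_crank_by(-27°): θ ← -44° -27° = -71°
rotate_crank_by(-21°): θ ← -71° -21° = -92°
rotate_crank_by(-45°): θ ← -92° -45° = -137°
crank pin P = (r cos θ, r sin θ) = (-13.164367, -12.275970)
h = r sin θ − e = -12.275970 − 8 = -20.275970
sin φ = h / L = -20.275970 / 293 = -0.06920126
φ = arcsin(-0.06920126) = -3.968112°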